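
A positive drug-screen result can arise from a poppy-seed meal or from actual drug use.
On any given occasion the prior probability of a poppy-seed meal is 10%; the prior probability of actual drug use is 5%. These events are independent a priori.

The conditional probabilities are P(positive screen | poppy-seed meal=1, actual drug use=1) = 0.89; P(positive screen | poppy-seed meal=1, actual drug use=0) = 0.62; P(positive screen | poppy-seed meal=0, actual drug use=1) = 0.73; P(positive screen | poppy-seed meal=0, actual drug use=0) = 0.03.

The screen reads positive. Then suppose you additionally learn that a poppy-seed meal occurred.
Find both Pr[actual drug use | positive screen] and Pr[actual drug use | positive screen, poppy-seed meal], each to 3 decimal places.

For the numerator, keep only actual drug use=true terms: 0.032850 + 0.004450 = 0.037300
Normalizer over all consistent configurations: 0.03*0.9*0.95 + 0.73*0.9*0.05 + 0.62*0.1*0.95 + 0.89*0.1*0.05 = 0.121850
P(actual drug use | positive screen) = 0.037300/0.121850 ≈ 0.306

Now condition on the additional information:
For the numerator, keep only actual drug use=true terms: 0.89·0.05 = 0.044500
Normalizer over all consistent configurations: 0.62·0.95 + 0.89·0.05 = 0.633500
P(actual drug use | positive screen, poppy-seed meal) = 0.044500/0.633500 ≈ 0.070
Conditioning on poppy-seed meal lowers the posterior on actual drug use: the classic explaining-away effect in a common-effect structure.

Pr[actual drug use | positive screen] ≈ 0.306; Pr[actual drug use | positive screen, poppy-seed meal] ≈ 0.070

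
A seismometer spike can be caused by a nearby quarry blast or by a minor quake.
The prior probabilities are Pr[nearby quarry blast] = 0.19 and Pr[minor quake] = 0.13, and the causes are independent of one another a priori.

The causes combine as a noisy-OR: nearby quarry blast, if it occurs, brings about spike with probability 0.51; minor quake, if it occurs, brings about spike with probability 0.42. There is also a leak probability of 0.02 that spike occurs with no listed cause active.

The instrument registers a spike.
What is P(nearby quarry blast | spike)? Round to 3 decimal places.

P(nearby quarry blast | spike) ≈ 0.635

Under noisy-OR, P(spike | causes) = 1 − (1−0.02)·∏(1−qᵢ) over the active causes.
P(spike) = 0.02×0.81×0.87 + 0.4316×0.81×0.13 + 0.5198×0.19×0.87 + 0.721484×0.19×0.13 = 0.014094 + 0.045447 + 0.085923 + 0.017821 = 0.163285
Restricting to configurations with nearby quarry blast present: 0.085923 + 0.017821 = 0.103744.
Hence the posterior is 0.103744/0.163285 ≈ 0.635.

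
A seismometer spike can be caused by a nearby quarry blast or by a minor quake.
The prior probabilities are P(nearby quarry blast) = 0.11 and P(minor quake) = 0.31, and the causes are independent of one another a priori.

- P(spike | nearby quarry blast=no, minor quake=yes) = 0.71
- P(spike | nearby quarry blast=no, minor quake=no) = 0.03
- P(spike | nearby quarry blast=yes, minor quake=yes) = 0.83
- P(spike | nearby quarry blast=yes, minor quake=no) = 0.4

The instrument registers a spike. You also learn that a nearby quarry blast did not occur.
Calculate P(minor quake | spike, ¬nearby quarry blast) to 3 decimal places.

Numerator (weight on configurations with minor quake): 0.71·0.31 = 0.220100
Normalizer over all consistent configurations: 0.03·0.69 + 0.71·0.31 = 0.240800
P(minor quake | spike, ¬nearby quarry blast) = 0.220100/0.240800 ≈ 0.914

P(minor quake | spike, ¬nearby quarry blast) ≈ 0.914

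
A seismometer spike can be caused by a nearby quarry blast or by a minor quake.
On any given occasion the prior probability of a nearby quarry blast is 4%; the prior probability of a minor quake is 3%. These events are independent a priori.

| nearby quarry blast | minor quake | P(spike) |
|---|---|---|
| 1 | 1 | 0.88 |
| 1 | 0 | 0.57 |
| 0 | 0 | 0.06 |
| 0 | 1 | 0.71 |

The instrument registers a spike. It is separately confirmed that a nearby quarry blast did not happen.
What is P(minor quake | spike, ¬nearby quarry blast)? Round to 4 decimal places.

Weight on minor quake=true, given the evidence: 0.71*0.03 = 0.021300
Normalizer over all consistent configurations: 0.06*0.97 + 0.71*0.03 = 0.079500
P(minor quake | spike, ¬nearby quarry blast) = 0.021300/0.079500 ≈ 0.2679

P(minor quake | spike, ¬nearby quarry blast) ≈ 0.2679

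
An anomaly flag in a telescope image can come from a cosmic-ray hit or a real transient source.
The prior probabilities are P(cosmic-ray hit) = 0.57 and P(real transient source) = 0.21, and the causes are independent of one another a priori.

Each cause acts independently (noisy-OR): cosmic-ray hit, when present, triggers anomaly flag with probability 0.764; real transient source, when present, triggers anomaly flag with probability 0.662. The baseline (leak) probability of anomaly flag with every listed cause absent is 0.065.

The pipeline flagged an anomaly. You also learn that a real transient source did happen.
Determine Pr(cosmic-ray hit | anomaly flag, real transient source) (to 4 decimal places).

Under noisy-OR, P(anomaly flag | causes) = 1 − (1−0.065)·∏(1−qᵢ) over the active causes.
P(anomaly flag | real transient source) = 0.68397·0.43 + 0.925417·0.57 = 0.294107 + 0.527488 = 0.821595
The cosmic-ray hit-present share is 0.925417·0.57 = 0.527488.
P(cosmic-ray hit | anomaly flag, real transient source) = 0.527488 / 0.821595 ≈ 0.6420

Pr(cosmic-ray hit | anomaly flag, real transient source) ≈ 0.6420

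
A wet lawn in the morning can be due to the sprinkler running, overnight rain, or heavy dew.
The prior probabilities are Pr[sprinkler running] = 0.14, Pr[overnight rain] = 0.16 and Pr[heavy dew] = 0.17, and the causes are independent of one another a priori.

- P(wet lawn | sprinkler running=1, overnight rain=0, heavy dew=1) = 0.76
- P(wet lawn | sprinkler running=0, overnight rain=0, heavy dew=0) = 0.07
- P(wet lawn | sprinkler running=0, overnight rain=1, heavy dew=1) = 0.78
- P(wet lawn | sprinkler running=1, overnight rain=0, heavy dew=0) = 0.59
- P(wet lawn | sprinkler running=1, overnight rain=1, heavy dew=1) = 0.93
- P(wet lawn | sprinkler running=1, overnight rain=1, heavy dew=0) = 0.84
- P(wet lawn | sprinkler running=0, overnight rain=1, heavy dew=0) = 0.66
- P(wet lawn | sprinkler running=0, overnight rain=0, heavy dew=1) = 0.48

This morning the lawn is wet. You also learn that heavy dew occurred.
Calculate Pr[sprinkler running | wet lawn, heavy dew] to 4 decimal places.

P(wet lawn | heavy dew) = 0.48*0.86*0.84 + 0.78*0.86*0.16 + 0.76*0.14*0.84 + 0.93*0.14*0.16 = 0.346752 + 0.107328 + 0.089376 + 0.020832 = 0.564288
Restricting to configurations with sprinkler running present: 0.089376 + 0.020832 = 0.110208.
Hence the posterior is 0.110208/0.564288 ≈ 0.1953.

Pr[sprinkler running | wet lawn, heavy dew] ≈ 0.1953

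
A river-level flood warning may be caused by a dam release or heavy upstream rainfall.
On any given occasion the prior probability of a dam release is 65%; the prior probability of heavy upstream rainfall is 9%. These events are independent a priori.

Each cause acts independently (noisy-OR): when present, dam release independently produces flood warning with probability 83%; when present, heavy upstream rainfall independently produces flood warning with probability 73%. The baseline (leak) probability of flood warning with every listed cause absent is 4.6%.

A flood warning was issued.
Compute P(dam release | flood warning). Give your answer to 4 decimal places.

Under noisy-OR, P(flood warning | causes) = 1 − (1−0.046)·∏(1−qᵢ) over the active causes.
By total probability over the 4 (dam release, heavy upstream rainfall) configurations:
  P(flood warning) = 0.046×0.35×0.91 + 0.74242×0.35×0.09 + 0.83782×0.65×0.91 + 0.956211×0.65×0.09
        = 0.014651 + 0.023386 + 0.495571 + 0.055938 = 0.589546
Configurations with dam release contribute 0.551509, so
  P(dam release | flood warning) = 0.551509 / 0.589546 ≈ 0.9355

P(dam release | flood warning) ≈ 0.9355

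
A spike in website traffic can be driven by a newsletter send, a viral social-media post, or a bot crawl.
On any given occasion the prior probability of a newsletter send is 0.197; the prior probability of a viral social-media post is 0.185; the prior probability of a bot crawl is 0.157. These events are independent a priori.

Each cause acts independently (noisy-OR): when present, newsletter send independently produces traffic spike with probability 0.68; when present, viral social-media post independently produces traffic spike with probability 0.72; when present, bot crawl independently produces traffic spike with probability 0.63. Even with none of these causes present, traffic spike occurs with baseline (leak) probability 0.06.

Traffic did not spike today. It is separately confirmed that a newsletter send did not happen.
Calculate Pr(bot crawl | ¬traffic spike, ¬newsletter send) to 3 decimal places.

Pr(bot crawl | ¬traffic spike, ¬newsletter send) ≈ 0.064

Under noisy-OR, P(traffic spike | causes) = 1 − (1−0.06)·∏(1−qᵢ) over the active causes.
By total probability over the 4 (viral social-media post, bot crawl) configurations:
  P(¬traffic spike | ¬newsletter send) = 0.94×0.815×0.843 + 0.3478×0.815×0.157 + 0.2632×0.185×0.843 + 0.097384×0.185×0.157
        = 0.645822 + 0.044503 + 0.041047 + 0.002829 = 0.734201
The terms with bot crawl present sum to 0.047332, so
  P(bot crawl | ¬traffic spike, ¬newsletter send) = 0.047332 / 0.734201 ≈ 0.064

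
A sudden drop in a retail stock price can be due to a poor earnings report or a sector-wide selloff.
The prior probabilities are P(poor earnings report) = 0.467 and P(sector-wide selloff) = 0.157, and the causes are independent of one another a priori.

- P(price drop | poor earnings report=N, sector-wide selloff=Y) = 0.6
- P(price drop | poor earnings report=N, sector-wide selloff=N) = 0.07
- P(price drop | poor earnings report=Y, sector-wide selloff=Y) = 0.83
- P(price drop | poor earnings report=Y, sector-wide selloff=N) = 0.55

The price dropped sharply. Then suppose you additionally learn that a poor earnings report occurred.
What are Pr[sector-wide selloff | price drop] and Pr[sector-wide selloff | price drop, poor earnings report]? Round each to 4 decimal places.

For the numerator, keep only sector-wide selloff=true terms: 0.050209 + 0.060855 = 0.111064
Denominator P(price drop): 0.07·0.533·0.843 + 0.6·0.533·0.157 + 0.55·0.467·0.843 + 0.83·0.467·0.157 = 0.359041
Posterior = 0.111064 / 0.359041 ≈ 0.3093

Now condition on the additional information:
Enumerate both values of sector-wide selloff and weight by the priors:
  P(price drop | poor earnings report) = 0.55*0.843 + 0.83*0.157
        = 0.463650 + 0.130310 = 0.593960
Keeping only the sector-wide selloff-present terms gives 0.130310, so
  P(sector-wide selloff | price drop, poor earnings report) = 0.130310 / 0.593960 ≈ 0.2194
— poor earnings report explains away the evidence for sector-wide selloff.

Pr[sector-wide selloff | price drop] ≈ 0.3093; Pr[sector-wide selloff | price drop, poor earnings report] ≈ 0.2194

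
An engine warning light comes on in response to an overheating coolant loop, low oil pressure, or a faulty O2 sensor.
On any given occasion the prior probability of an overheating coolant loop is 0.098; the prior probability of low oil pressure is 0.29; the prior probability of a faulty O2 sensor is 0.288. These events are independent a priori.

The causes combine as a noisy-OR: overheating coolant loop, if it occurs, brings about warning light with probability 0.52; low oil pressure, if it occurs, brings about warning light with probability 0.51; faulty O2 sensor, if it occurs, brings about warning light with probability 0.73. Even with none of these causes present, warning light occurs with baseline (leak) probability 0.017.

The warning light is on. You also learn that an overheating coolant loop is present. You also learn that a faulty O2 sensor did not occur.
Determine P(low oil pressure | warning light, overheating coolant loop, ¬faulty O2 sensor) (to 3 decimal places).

Under noisy-OR, P(warning light | causes) = 1 − (1−0.017)·∏(1−qᵢ) over the active causes.
P(warning light | overheating coolant loop, ¬faulty O2 sensor) = 0.52816·0.71 + 0.768798·0.29 = 0.374994 + 0.222951 = 0.597945
Of this, 0.222951 comes from 0.768798·0.29 (the low oil pressure=true cases).
Hence the posterior is 0.222951/0.597945 ≈ 0.373.

P(low oil pressure | warning light, overheating coolant loop, ¬faulty O2 sensor) ≈ 0.373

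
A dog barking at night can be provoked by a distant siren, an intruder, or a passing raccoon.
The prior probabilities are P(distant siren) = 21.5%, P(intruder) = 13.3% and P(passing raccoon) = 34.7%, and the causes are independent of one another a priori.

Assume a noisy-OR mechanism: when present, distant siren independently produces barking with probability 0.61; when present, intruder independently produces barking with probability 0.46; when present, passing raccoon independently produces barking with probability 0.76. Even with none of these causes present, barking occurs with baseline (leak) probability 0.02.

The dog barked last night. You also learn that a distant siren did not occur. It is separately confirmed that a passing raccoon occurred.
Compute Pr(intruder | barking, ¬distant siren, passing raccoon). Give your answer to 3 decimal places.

Under noisy-OR, P(barking | causes) = 1 − (1−0.02)·∏(1−qᵢ) over the active causes.
P(barking | ¬distant siren, passing raccoon) = 0.7648·0.867 + 0.872992·0.133 = 0.663082 + 0.116108 = 0.779190
Restricting to configurations with intruder present: 0.872992·0.133 = 0.116108.
P(intruder | barking, ¬distant siren, passing raccoon) = 0.116108 / 0.779190 ≈ 0.149

Pr(intruder | barking, ¬distant siren, passing raccoon) ≈ 0.149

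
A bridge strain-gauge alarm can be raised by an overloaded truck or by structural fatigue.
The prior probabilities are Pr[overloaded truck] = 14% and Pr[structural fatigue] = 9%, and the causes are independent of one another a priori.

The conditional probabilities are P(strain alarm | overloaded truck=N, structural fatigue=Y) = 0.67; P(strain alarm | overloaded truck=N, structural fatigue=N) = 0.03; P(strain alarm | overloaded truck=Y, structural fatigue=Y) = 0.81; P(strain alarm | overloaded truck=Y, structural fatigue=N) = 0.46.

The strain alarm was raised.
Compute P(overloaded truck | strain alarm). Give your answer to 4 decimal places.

P(overloaded truck | strain alarm) ≈ 0.4774

Numerator (weight on configurations with overloaded truck): 0.058604 + 0.010206 = 0.068810
The normalizing constant is 0.03*0.86*0.91 + 0.67*0.86*0.09 + 0.46*0.14*0.91 + 0.81*0.14*0.09 = 0.144146
Posterior = 0.068810 / 0.144146 ≈ 0.4774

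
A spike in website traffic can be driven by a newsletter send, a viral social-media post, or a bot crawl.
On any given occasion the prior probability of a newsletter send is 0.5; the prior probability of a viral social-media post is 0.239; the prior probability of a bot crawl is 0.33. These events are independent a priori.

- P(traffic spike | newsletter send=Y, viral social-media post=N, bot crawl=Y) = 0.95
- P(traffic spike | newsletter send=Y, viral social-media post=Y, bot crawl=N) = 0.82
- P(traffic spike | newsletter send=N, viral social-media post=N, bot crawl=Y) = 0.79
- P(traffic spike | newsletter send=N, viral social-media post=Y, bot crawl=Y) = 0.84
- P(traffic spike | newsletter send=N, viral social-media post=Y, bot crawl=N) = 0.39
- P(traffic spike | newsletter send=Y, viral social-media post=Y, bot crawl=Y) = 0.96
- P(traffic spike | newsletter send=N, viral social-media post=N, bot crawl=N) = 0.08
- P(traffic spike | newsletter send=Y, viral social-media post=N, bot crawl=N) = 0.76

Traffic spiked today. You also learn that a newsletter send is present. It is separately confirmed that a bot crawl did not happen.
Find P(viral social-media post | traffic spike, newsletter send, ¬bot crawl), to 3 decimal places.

P(viral social-media post | traffic spike, newsletter send, ¬bot crawl) ≈ 0.253

By total probability over both values of viral social-media post:
  P(traffic spike | newsletter send, ¬bot crawl) = 0.76×0.761 + 0.82×0.239
        = 0.578360 + 0.195980 = 0.774340
Keeping only the viral social-media post-present terms gives 0.195980, so
  P(viral social-media post | traffic spike, newsletter send, ¬bot crawl) = 0.195980 / 0.774340 ≈ 0.253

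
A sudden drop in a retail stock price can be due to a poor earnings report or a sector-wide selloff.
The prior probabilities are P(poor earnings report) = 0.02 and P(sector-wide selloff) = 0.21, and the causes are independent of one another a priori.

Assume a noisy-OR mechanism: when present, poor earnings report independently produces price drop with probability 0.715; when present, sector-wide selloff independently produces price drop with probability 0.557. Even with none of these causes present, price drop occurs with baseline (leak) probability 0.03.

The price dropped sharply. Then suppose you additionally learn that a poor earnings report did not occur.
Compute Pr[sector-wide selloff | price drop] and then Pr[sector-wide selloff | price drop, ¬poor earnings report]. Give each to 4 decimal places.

Pr[sector-wide selloff | price drop] ≈ 0.7774; Pr[sector-wide selloff | price drop, ¬poor earnings report] ≈ 0.8348

Under noisy-OR, P(price drop | causes) = 1 − (1−0.03)·∏(1−qᵢ) over the active causes.
P(price drop) = 0.03×0.98×0.79 + 0.57029×0.98×0.21 + 0.72355×0.02×0.79 + 0.877533×0.02×0.21 = 0.023226 + 0.117366 + 0.011432 + 0.003686 = 0.155710
Restricting to configurations with sector-wide selloff present: 0.117366 + 0.003686 = 0.121052.
So P(sector-wide selloff | price drop) = 0.121052/0.155710 ≈ 0.7774.

Now condition on the additional information:
Sum P(price drop|·) weighted by the priors over both values of sector-wide selloff:
  P(price drop | ¬poor earnings report) = 0.03*0.79 + 0.57029*0.21
        = 0.023700 + 0.119761 = 0.143461
Configurations with sector-wide selloff contribute 0.119761, so
  P(sector-wide selloff | price drop, ¬poor earnings report) = 0.119761 / 0.143461 ≈ 0.8348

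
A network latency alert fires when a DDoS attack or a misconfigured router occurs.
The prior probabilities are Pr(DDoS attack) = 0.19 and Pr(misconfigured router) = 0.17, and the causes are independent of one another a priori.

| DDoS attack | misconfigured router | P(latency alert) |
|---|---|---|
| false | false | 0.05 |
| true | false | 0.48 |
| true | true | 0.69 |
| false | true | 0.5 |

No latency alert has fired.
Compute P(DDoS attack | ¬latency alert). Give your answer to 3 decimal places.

P(DDoS attack | ¬latency alert) ≈ 0.115

By total probability over the 4 (DDoS attack, misconfigured router) configurations:
  P(¬latency alert) = 0.95×0.81×0.83 + 0.5×0.81×0.17 + 0.52×0.19×0.83 + 0.31×0.19×0.17
        = 0.638685 + 0.068850 + 0.082004 + 0.010013 = 0.799552
Keeping only the DDoS attack-present terms gives 0.092017, so
  P(DDoS attack | ¬latency alert) = 0.092017 / 0.799552 ≈ 0.115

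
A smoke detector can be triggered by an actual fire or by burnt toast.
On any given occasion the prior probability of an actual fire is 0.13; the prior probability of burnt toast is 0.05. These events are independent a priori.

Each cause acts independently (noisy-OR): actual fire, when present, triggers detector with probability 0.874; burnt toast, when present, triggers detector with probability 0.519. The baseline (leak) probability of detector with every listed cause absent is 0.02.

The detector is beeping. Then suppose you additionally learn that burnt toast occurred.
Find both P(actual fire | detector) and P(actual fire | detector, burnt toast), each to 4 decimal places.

Under noisy-OR, P(detector | causes) = 1 − (1−0.02)·∏(1−qᵢ) over the active causes.
Weight on actual fire=true, given the evidence: 0.108250 + 0.006114 = 0.114364
The normalizing constant is 0.02·0.87·0.95 + 0.52862·0.87·0.05 + 0.87652·0.13·0.95 + 0.940606·0.13·0.05 = 0.153889
P(actual fire | detector) = 0.114364/0.153889 ≈ 0.7432

With the extra evidence:
P(detector | burnt toast) = 0.52862×0.87 + 0.940606×0.13 = 0.459899 + 0.122279 = 0.582178
Restricting to configurations with actual fire present: 0.940606×0.13 = 0.122279.
So P(actual fire | detector, burnt toast) = 0.122279/0.582178 ≈ 0.2100.

P(actual fire | detector) ≈ 0.7432; P(actual fire | detector, burnt toast) ≈ 0.2100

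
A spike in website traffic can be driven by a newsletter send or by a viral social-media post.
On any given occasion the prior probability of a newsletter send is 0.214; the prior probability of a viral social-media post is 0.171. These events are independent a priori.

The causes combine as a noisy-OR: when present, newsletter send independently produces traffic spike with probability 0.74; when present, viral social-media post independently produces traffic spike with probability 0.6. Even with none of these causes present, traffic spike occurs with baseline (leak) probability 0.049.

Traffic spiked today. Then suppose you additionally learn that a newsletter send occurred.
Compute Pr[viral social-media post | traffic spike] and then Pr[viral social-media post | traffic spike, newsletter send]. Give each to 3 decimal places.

Under noisy-OR, P(traffic spike | causes) = 1 − (1−0.049)·∏(1−qᵢ) over the active causes.
P(traffic spike) = 0.049×0.786×0.829 + 0.6196×0.786×0.171 + 0.75274×0.214×0.829 + 0.901096×0.214×0.171 = 0.031928 + 0.083278 + 0.133541 + 0.032975 = 0.281722
The viral social-media post-present share is 0.083278 + 0.032975 = 0.116253.
P(viral social-media post | traffic spike) = 0.116253 / 0.281722 ≈ 0.413

Now condition on the additional information:
Enumerate both values of viral social-media post and weight by the priors:
  P(traffic spike | newsletter send) = 0.75274·0.829 + 0.901096·0.171
        = 0.624021 + 0.154087 = 0.778108
Keeping only the viral social-media post-present terms gives 0.154087, so
  P(viral social-media post | traffic spike, newsletter send) = 0.154087 / 0.778108 ≈ 0.198

Pr[viral social-media post | traffic spike] ≈ 0.413; Pr[viral social-media post | traffic spike, newsletter send] ≈ 0.198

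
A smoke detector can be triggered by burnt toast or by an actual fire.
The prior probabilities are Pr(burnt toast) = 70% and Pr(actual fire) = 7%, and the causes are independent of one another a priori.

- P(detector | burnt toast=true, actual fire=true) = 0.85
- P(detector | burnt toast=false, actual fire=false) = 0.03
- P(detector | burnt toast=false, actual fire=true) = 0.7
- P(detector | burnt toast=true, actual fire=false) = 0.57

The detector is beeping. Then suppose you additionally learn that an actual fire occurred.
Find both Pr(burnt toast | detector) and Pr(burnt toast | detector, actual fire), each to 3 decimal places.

Pr(burnt toast | detector) ≈ 0.947; Pr(burnt toast | detector, actual fire) ≈ 0.739

Enumerate the 4 (burnt toast, actual fire) configurations and weight by the priors:
  P(detector) = 0.03×0.3×0.93 + 0.7×0.3×0.07 + 0.57×0.7×0.93 + 0.85×0.7×0.07
        = 0.008370 + 0.014700 + 0.371070 + 0.041650 = 0.435790
Configurations with burnt toast contribute 0.412720, so
  P(burnt toast | detector) = 0.412720 / 0.435790 ≈ 0.947

With the extra evidence:
Sum P(detector|·) weighted by the priors over both values of burnt toast:
  P(detector | actual fire) = 0.7*0.3 + 0.85*0.7
        = 0.210000 + 0.595000 = 0.805000
Keeping only the burnt toast-present terms gives 0.595000, so
  P(burnt toast | detector, actual fire) = 0.595000 / 0.805000 ≈ 0.739
The drop from 0.947 to 0.739 is the explaining-away (discounting) effect.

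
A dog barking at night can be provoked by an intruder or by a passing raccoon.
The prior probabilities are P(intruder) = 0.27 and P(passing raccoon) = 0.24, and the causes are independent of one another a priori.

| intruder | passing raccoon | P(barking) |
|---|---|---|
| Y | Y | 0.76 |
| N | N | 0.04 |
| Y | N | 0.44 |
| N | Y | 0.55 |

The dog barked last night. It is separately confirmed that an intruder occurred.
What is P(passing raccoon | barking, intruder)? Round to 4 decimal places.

P(barking | intruder) = 0.44×0.76 + 0.76×0.24 = 0.334400 + 0.182400 = 0.516800
Restricting to configurations with passing raccoon present: 0.76×0.24 = 0.182400.
Hence the posterior is 0.182400/0.516800 ≈ 0.3529.

P(passing raccoon | barking, intruder) ≈ 0.3529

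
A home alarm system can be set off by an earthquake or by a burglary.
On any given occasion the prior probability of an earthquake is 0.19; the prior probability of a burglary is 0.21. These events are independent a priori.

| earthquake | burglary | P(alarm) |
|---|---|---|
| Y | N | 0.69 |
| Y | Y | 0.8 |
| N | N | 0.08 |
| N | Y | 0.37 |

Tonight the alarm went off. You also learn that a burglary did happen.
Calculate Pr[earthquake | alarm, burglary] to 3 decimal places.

Pr[earthquake | alarm, burglary] ≈ 0.337

Numerator (weight on configurations with earthquake): 0.8×0.19 = 0.152000
Normalizer over all consistent configurations: 0.37×0.81 + 0.8×0.19 = 0.451700
P(earthquake | alarm, burglary) = 0.152000/0.451700 ≈ 0.337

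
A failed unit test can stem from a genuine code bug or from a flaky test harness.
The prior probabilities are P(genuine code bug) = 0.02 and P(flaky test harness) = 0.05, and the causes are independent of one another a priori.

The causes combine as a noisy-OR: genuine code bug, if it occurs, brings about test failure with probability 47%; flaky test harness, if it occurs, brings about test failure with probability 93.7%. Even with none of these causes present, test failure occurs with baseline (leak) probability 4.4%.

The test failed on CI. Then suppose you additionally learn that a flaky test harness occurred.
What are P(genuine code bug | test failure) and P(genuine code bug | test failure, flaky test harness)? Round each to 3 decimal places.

Under noisy-OR, P(test failure | causes) = 1 − (1−0.044)·∏(1−qᵢ) over the active causes.
By total probability over the 4 (genuine code bug, flaky test harness) configurations:
  P(test failure) = 0.044·0.98·0.95 + 0.939772·0.98·0.05 + 0.49332·0.02·0.95 + 0.968079·0.02·0.05
        = 0.040964 + 0.046049 + 0.009373 + 0.000968 = 0.097354
Configurations with genuine code bug contribute 0.010341, so
  P(genuine code bug | test failure) = 0.010341 / 0.097354 ≈ 0.106

Now also conditioning on flaky test harness=true:
By total probability over both values of genuine code bug:
  P(test failure | flaky test harness) = 0.939772*0.98 + 0.968079*0.02
        = 0.920977 + 0.019362 = 0.940339
The terms with genuine code bug present sum to 0.019362, so
  P(genuine code bug | test failure, flaky test harness) = 0.019362 / 0.940339 ≈ 0.021

P(genuine code bug | test failure) ≈ 0.106; P(genuine code bug | test failure, flaky test harness) ≈ 0.021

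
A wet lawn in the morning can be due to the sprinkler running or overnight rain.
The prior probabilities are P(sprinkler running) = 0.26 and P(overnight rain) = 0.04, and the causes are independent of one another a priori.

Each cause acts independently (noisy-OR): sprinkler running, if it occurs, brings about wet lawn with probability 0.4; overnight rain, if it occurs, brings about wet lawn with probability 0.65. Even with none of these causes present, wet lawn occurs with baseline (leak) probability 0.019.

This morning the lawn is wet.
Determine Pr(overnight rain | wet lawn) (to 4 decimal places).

Pr(overnight rain | wet lawn) ≈ 0.1925

Under noisy-OR, P(wet lawn | causes) = 1 − (1−0.019)·∏(1−qᵢ) over the active causes.
Numerator (weight on configurations with overnight rain): 0.019437 + 0.008257 = 0.027694
Denominator P(wet lawn): 0.019×0.74×0.96 + 0.65665×0.74×0.04 + 0.4114×0.26×0.96 + 0.79399×0.26×0.04 = 0.143877
P(overnight rain | wet lawn) = 0.027694/0.143877 ≈ 0.1925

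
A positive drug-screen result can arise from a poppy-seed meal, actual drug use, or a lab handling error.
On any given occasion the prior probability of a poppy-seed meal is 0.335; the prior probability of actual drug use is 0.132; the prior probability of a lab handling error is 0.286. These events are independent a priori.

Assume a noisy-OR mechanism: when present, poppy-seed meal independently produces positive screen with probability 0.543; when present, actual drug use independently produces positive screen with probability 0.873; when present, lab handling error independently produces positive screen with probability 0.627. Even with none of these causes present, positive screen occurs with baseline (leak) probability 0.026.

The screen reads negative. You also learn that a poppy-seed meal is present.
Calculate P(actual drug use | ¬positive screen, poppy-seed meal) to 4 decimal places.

P(actual drug use | ¬positive screen, poppy-seed meal) ≈ 0.0189

Under noisy-OR, P(positive screen | causes) = 1 − (1−0.026)·∏(1−qᵢ) over the active causes.
Numerator (weight on configurations with actual drug use): 0.005328 + 0.000796 = 0.006124
The normalizing constant is 0.445118·0.868·0.714 + 0.166029·0.868·0.286 + 0.05653·0.132·0.714 + 0.021086·0.132·0.286 = 0.323203
P(actual drug use | ¬positive screen, poppy-seed meal) = 0.006124/0.323203 ≈ 0.0189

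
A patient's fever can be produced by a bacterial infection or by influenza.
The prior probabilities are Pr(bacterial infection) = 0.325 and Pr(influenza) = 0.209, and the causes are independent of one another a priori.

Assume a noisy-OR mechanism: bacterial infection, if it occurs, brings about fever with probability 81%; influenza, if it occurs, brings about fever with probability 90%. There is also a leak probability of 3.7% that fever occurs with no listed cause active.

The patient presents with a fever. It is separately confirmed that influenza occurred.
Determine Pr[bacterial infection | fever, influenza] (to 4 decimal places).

Pr[bacterial infection | fever, influenza] ≈ 0.3434

Under noisy-OR, P(fever | causes) = 1 − (1−0.037)·∏(1−qᵢ) over the active causes.
Numerator (weight on configurations with bacterial infection): 0.981703×0.325 = 0.319053
The normalizing constant is 0.9037×0.675 + 0.981703×0.325 = 0.929050
P(bacterial infection | fever, influenza) = 0.319053/0.929050 ≈ 0.3434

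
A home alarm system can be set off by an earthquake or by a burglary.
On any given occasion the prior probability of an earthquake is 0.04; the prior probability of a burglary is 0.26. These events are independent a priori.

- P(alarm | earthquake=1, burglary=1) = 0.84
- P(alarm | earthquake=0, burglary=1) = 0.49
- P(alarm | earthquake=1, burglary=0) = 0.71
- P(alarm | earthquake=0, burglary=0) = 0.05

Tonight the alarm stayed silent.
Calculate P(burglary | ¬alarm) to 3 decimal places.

P(burglary | ¬alarm) ≈ 0.159

P(¬alarm) = 0.95*0.96*0.74 + 0.51*0.96*0.26 + 0.29*0.04*0.74 + 0.16*0.04*0.26 = 0.674880 + 0.127296 + 0.008584 + 0.001664 = 0.812424
Restricting to configurations with burglary present: 0.127296 + 0.001664 = 0.128960.
Hence the posterior is 0.128960/0.812424 ≈ 0.159.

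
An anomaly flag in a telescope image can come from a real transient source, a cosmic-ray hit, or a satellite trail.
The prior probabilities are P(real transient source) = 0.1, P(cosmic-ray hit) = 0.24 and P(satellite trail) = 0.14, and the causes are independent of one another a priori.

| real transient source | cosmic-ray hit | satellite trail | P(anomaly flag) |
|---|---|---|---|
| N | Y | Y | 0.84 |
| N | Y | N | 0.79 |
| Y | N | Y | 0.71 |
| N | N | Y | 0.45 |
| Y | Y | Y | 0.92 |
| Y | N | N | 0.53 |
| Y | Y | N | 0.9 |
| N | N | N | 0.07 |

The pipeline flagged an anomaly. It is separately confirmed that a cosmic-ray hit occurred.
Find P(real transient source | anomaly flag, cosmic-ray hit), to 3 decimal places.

P(real transient source | anomaly flag, cosmic-ray hit) ≈ 0.112

For the numerator, keep only real transient source=true terms: 0.077400 + 0.012880 = 0.090280
Normalizer over all consistent configurations: 0.79*0.9*0.86 + 0.84*0.9*0.14 + 0.9*0.1*0.86 + 0.92*0.1*0.14 = 0.807580
P(real transient source | anomaly flag, cosmic-ray hit) = 0.090280/0.807580 ≈ 0.112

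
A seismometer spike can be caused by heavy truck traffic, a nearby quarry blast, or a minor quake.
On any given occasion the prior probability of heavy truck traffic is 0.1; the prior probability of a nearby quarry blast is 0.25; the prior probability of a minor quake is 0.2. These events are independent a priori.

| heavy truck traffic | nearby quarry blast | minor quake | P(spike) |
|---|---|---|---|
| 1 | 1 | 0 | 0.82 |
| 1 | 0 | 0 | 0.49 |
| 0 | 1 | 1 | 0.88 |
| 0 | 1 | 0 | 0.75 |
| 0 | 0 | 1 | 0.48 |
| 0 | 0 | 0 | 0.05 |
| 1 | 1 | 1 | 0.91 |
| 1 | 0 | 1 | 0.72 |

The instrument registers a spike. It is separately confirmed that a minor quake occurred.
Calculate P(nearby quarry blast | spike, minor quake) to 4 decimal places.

P(nearby quarry blast | spike, minor quake) ≈ 0.3687

Weight on nearby quarry blast=true, given the evidence: 0.198000 + 0.022750 = 0.220750
Denominator P(spike | minor quake): 0.48*0.9*0.75 + 0.88*0.9*0.25 + 0.72*0.1*0.75 + 0.91*0.1*0.25 = 0.598750
P(nearby quarry blast | spike, minor quake) = 0.220750/0.598750 ≈ 0.3687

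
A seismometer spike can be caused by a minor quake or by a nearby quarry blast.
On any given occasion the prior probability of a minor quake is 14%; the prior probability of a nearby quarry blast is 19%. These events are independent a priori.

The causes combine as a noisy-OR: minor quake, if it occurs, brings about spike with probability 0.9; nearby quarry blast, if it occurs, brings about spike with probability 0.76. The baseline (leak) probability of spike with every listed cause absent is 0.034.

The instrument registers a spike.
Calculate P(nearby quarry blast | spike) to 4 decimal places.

P(nearby quarry blast | spike) ≈ 0.5457

Under noisy-OR, P(spike | causes) = 1 − (1−0.034)·∏(1−qᵢ) over the active causes.
By total probability over the 4 (minor quake, nearby quarry blast) configurations:
  P(spike) = 0.034×0.86×0.81 + 0.76816×0.86×0.19 + 0.9034×0.14×0.81 + 0.976816×0.14×0.19
        = 0.023684 + 0.125517 + 0.102446 + 0.025983 = 0.277630
Keeping only the nearby quarry blast-present terms gives 0.151500, so
  P(nearby quarry blast | spike) = 0.151500 / 0.277630 ≈ 0.5457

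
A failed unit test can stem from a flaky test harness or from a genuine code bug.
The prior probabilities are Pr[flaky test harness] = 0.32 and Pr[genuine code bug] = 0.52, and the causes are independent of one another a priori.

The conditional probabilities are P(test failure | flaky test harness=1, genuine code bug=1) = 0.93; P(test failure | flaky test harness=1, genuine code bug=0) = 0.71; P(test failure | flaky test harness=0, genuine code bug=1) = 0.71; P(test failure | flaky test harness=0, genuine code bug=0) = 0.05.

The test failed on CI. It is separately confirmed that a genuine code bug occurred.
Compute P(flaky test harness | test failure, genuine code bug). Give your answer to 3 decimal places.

Numerator (weight on configurations with flaky test harness): 0.93·0.32 = 0.297600
The normalizing constant is 0.71·0.68 + 0.93·0.32 = 0.780400
P(flaky test harness | test failure, genuine code bug) = 0.297600/0.780400 ≈ 0.381

P(flaky test harness | test failure, genuine code bug) ≈ 0.381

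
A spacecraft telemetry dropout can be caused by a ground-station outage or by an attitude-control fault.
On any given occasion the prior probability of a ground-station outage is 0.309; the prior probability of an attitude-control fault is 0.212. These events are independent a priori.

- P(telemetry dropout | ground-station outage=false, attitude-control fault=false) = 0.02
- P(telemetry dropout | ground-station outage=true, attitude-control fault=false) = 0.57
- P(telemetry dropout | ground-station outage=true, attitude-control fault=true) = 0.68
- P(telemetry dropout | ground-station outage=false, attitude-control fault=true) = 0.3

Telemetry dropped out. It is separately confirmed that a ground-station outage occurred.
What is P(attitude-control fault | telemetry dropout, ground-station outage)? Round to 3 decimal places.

P(attitude-control fault | telemetry dropout, ground-station outage) ≈ 0.243

By total probability over both values of attitude-control fault:
  P(telemetry dropout | ground-station outage) = 0.57*0.788 + 0.68*0.212
        = 0.449160 + 0.144160 = 0.593320
Configurations with attitude-control fault contribute 0.144160, so
  P(attitude-control fault | telemetry dropout, ground-station outage) = 0.144160 / 0.593320 ≈ 0.243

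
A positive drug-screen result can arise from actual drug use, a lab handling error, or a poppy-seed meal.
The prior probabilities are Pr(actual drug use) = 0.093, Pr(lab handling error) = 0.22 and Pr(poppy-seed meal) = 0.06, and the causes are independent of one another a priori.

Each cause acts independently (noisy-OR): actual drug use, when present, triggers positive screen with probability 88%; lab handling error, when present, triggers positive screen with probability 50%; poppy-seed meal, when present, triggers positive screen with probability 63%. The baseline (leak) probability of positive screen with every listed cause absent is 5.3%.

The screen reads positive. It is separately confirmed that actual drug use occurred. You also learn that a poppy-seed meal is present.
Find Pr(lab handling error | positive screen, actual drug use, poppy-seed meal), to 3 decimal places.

Under noisy-OR, P(positive screen | causes) = 1 − (1−0.053)·∏(1−qᵢ) over the active causes.
Numerator (weight on configurations with lab handling error): 0.978977*0.22 = 0.215375
Denominator P(positive screen | actual drug use, poppy-seed meal): 0.957953*0.78 + 0.978977*0.22 = 0.962578
Posterior = 0.215375 / 0.962578 ≈ 0.224

Pr(lab handling error | positive screen, actual drug use, poppy-seed meal) ≈ 0.224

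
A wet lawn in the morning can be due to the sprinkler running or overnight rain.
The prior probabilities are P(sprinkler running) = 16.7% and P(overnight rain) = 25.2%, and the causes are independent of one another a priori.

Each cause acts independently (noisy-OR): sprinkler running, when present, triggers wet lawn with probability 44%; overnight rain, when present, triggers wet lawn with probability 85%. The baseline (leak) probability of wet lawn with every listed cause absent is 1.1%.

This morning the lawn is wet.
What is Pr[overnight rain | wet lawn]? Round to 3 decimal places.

Pr[overnight rain | wet lawn] ≈ 0.776

Under noisy-OR, P(wet lawn | causes) = 1 − (1−0.011)·∏(1−qᵢ) over the active causes.
Numerator (weight on configurations with overnight rain): 0.178775 + 0.038588 = 0.217363
The normalizing constant is 0.011·0.833·0.748 + 0.85165·0.833·0.252 + 0.44616·0.167·0.748 + 0.916924·0.167·0.252 = 0.279950
P(overnight rain | wet lawn) = 0.217363/0.279950 ≈ 0.776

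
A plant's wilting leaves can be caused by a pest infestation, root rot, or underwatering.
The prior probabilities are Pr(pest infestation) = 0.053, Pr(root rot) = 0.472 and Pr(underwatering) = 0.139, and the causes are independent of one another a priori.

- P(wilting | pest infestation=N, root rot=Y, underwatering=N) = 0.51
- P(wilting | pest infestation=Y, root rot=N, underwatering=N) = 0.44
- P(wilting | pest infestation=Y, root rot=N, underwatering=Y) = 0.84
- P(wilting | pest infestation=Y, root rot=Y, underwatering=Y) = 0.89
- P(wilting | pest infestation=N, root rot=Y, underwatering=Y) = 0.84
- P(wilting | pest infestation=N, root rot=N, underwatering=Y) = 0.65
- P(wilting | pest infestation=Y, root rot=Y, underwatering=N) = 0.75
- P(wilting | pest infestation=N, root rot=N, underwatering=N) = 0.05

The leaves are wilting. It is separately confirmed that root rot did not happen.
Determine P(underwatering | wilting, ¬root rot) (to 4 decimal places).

For the numerator, keep only underwatering=true terms: 0.085561 + 0.006188 = 0.091749
Normalizer over all consistent configurations: 0.05·0.947·0.861 + 0.65·0.947·0.139 + 0.44·0.053·0.861 + 0.84·0.053·0.139 = 0.152596
P(underwatering | wilting, ¬root rot) = 0.091749/0.152596 ≈ 0.6013

P(underwatering | wilting, ¬root rot) ≈ 0.6013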